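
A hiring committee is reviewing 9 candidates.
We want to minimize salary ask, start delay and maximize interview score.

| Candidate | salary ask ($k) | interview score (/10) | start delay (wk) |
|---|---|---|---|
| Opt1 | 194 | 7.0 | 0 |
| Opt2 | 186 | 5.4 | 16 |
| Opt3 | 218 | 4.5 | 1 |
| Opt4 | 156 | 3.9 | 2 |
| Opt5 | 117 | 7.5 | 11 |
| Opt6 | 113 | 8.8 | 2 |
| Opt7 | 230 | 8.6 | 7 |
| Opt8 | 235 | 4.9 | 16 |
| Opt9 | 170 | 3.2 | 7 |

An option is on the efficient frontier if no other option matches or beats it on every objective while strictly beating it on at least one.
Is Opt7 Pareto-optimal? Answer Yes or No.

Opt6 vs Opt7: salary ask 113≤230, interview score 8.8≥8.6, start delay 2≤7 — Opt6 is at least as good on every objective and strictly better on at least one, so Opt6 dominates Opt7.

No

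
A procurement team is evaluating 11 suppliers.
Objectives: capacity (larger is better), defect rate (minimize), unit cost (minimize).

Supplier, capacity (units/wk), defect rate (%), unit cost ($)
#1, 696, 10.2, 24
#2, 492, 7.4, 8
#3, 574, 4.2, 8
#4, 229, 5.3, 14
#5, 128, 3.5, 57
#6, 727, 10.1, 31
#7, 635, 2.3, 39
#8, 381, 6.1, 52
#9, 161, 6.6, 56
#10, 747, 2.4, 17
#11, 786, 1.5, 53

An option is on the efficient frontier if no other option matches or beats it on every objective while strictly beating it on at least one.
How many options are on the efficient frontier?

4

#1: dominated by #10 (capacity 747≥696, defect rate 2.4≤10.2, unit cost 17≤24).
#2: dominated by #3 (capacity 574≥492, defect rate 4.2≤7.4, unit cost 8≤8).
#3: not dominated.
#4: dominated by #3 (capacity 574≥229, defect rate 4.2≤5.3, unit cost 8≤14).
#5: dominated by #7 (capacity 635≥128, defect rate 2.3≤3.5, unit cost 39≤57).
#6: dominated by #10 (capacity 747≥727, defect rate 2.4≤10.1, unit cost 17≤31).
#7: not dominated.
#8: dominated by #3 (capacity 574≥381, defect rate 4.2≤6.1, unit cost 8≤52).
#9: dominated by #3 (capacity 574≥161, defect rate 4.2≤6.6, unit cost 8≤56).
#10: not dominated.
#11: not dominated (best capacity).
Pareto-optimal: #3, #7, #10, #11 → 4.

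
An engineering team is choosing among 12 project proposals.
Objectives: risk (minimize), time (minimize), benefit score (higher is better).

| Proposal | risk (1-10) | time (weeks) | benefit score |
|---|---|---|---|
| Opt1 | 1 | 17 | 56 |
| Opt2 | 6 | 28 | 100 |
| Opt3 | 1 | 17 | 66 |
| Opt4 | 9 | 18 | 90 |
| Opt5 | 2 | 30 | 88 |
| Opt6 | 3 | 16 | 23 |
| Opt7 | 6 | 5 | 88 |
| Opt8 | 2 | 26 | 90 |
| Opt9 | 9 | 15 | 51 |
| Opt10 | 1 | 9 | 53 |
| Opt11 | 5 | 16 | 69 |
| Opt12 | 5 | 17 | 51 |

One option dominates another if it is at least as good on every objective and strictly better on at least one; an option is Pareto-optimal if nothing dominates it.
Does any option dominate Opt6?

Opt10 vs Opt6: risk 1≤3, time 9≤16, benefit score 53≥23 — Opt10 is at least as good on every objective and strictly better on at least one, so Opt10 dominates Opt6.

Yes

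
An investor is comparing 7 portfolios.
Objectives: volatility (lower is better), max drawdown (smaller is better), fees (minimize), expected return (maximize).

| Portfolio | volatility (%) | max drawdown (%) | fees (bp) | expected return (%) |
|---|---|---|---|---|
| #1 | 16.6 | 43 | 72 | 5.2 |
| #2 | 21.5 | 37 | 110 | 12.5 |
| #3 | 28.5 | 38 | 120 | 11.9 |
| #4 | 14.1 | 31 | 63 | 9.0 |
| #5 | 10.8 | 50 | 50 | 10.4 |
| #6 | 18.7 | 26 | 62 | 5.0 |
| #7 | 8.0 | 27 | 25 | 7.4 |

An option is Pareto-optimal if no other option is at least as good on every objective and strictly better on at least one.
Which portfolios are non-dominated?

#2, #4, #5, #6, #7

#1: dominated by #4 (volatility 14.1≤16.6, max drawdown 31≤43, fees 63≤72, expected return 9.0≥5.2).
#2: not dominated (best expected return).
#3: dominated by #2 (volatility 21.5≤28.5, max drawdown 37≤38, fees 110≤120, expected return 12.5≥11.9).
#4: not dominated.
#5: not dominated.
#6: not dominated (best max drawdown).
#7: not dominated (best volatility).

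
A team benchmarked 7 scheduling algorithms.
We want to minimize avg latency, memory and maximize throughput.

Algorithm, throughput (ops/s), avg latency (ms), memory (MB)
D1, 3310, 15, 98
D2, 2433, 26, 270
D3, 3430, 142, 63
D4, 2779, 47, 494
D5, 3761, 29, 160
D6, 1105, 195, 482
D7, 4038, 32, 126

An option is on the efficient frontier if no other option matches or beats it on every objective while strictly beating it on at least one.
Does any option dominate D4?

Yes

D1 vs D4: throughput 3310≥2779, avg latency 15≤47, memory 98≤494 — D1 is at least as good on every objective and strictly better on at least one, so D1 dominates D4.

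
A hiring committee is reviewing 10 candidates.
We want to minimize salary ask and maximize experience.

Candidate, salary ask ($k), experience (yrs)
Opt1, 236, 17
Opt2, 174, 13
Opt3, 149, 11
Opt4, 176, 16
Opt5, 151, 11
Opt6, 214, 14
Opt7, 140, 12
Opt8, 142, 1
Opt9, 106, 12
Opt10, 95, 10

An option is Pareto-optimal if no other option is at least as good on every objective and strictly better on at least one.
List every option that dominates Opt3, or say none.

Opt7, Opt9

Opt7: salary ask 140≤149, experience 12≥11 — dominates Opt3.
Opt9: salary ask 106≤149, experience 12≥11 — dominates Opt3.
Others (Opt1, Opt2, Opt4, Opt5, Opt6, Opt8, Opt10) are each worse than Opt3 on at least one objective.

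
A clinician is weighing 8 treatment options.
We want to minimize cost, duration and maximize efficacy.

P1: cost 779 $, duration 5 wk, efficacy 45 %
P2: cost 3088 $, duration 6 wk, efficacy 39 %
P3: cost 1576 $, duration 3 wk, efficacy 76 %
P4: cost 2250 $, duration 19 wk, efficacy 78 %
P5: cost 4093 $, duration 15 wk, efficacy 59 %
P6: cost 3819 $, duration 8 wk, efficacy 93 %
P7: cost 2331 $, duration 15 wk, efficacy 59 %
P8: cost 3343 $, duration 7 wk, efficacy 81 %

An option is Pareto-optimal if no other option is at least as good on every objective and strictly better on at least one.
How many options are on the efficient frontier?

5

P1: not dominated (best cost).
P2: dominated by P1 (cost 779≤3088, duration 5≤6, efficacy 45≥39).
P3: not dominated (best duration).
P4: not dominated.
P5: dominated by P3 (cost 1576≤4093, duration 3≤15, efficacy 76≥59).
P6: not dominated (best efficacy).
P7: dominated by P3 (cost 1576≤2331, duration 3≤15, efficacy 76≥59).
P8: not dominated.
Pareto-optimal: P1, P3, P4, P6, P8 → 5.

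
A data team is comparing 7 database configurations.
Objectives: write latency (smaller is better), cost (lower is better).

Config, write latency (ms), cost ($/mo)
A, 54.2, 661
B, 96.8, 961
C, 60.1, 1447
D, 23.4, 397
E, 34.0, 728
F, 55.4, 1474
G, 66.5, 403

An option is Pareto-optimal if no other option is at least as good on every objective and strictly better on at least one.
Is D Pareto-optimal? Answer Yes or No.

A: worse on write latency (54.2 vs 23.4).
B: worse on write latency (96.8 vs 23.4).
C: worse on write latency (60.1 vs 23.4).
E: worse on write latency (34.0 vs 23.4).
F: worse on write latency (55.4 vs 23.4).
G: worse on write latency (66.5 vs 23.4).
No option is at least as good as D on every objective and strictly better on one.

Yes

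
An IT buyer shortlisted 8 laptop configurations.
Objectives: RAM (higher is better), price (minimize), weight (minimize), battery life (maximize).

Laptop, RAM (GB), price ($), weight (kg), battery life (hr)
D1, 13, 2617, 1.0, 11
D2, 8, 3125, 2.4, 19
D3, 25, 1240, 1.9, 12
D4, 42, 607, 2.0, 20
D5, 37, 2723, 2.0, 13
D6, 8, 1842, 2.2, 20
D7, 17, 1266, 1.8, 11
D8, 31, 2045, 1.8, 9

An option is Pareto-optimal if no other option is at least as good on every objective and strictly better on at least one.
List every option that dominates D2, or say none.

D4: RAM 42≥8, price 607≤3125, weight 2.0≤2.4, battery life 20≥19 — dominates D2.
D6: RAM 8≥8, price 1842≤3125, weight 2.2≤2.4, battery life 20≥19 — dominates D2.
Others (D1, D3, D5, D7, D8) are each worse than D2 on at least one objective.

D4, D6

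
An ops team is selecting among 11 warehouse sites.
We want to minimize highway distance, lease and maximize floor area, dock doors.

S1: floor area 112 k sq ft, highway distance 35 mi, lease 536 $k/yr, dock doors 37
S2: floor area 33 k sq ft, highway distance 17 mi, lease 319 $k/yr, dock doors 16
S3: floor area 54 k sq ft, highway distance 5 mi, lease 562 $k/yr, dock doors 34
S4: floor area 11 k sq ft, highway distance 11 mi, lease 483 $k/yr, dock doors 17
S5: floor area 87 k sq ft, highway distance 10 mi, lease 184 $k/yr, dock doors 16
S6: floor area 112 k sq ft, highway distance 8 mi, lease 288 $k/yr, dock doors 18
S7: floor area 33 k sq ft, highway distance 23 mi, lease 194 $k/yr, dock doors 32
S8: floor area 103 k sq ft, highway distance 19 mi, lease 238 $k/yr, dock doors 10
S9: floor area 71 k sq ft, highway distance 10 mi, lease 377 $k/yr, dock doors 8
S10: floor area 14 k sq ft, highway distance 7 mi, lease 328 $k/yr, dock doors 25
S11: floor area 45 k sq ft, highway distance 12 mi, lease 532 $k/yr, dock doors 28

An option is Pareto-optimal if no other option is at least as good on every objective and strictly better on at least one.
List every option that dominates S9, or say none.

S5, S6

S5: floor area 87≥71, highway distance 10≤10, lease 184≤377, dock doors 16≥8 — dominates S9.
S6: floor area 112≥71, highway distance 8≤10, lease 288≤377, dock doors 18≥8 — dominates S9.
Others (S1, S2, S3, S4, S7, S8, S10, S11) are each worse than S9 on at least one objective.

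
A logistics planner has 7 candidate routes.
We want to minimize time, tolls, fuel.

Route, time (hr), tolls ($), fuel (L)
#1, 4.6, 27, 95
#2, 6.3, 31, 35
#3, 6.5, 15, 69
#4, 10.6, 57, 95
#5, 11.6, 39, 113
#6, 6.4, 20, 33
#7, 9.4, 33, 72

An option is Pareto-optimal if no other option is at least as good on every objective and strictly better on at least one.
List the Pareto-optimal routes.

#1, #2, #3, #6

#1: not dominated (best time).
#2: not dominated.
#3: not dominated (best tolls).
#4: dominated by #1 (time 4.6≤10.6, tolls 27≤57, fuel 95≤95).
#5: dominated by #1 (time 4.6≤11.6, tolls 27≤39, fuel 95≤113).
#6: not dominated (best fuel).
#7: dominated by #2 (time 6.3≤9.4, tolls 31≤33, fuel 35≤72).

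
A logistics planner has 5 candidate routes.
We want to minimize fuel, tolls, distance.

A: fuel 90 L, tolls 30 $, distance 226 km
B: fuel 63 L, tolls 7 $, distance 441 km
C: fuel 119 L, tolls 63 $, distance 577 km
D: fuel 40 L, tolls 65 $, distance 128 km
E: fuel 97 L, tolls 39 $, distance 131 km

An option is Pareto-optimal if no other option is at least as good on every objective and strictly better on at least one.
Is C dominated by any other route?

A vs C: fuel 90≤119, tolls 30≤63, distance 226≤577 — A is at least as good on every objective and strictly better on at least one, so A dominates C.

Yes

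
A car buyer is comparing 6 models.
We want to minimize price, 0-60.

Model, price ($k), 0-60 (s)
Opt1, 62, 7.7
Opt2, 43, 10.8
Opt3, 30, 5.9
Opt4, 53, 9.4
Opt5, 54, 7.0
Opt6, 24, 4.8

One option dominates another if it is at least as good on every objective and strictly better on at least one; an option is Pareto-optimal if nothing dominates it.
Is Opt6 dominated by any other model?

No

Opt1: worse on price (62 vs 24).
Opt2: worse on price (43 vs 24).
Opt3: worse on price (30 vs 24).
Opt4: worse on price (53 vs 24).
Opt5: worse on price (54 vs 24).
No option is at least as good as Opt6 on every objective and strictly better on one.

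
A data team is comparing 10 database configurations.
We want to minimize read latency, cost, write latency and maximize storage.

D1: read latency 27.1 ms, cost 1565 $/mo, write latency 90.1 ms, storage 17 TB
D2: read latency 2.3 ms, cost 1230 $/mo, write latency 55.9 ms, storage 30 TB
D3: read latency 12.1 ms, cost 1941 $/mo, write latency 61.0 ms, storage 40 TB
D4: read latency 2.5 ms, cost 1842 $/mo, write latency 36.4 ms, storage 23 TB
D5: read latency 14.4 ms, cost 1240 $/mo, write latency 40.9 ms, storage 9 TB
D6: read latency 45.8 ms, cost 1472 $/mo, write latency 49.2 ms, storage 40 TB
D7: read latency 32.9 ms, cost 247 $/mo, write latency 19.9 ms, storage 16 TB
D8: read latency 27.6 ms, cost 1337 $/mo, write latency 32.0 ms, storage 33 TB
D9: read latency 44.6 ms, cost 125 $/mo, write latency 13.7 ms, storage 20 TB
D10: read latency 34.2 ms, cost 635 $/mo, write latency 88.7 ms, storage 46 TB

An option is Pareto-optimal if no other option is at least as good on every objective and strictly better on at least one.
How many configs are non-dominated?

D1: dominated by D2 (read latency 2.3≤27.1, cost 1230≤1565, write latency 55.9≤90.1, storage 30≥17).
D2: not dominated (best read latency).
D3: not dominated.
D4: not dominated.
D5: not dominated.
D6: not dominated.
D7: not dominated.
D8: not dominated.
D9: not dominated (best cost).
D10: not dominated (best storage).
Pareto-optimal: D2, D3, D4, D5, D6, D7, D8, D9, D10 → 9.

9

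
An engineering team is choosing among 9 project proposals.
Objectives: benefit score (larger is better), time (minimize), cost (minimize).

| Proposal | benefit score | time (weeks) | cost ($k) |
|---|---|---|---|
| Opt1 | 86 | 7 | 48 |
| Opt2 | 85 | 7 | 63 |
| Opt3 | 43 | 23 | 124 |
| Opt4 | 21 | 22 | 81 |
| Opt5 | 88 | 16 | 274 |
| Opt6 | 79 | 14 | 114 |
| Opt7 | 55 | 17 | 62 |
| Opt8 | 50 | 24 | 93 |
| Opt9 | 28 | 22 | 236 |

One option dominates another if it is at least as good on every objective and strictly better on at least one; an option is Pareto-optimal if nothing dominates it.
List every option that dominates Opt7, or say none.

Opt1: benefit score 86≥55, time 7≤17, cost 48≤62 — dominates Opt7.
Others (Opt2, Opt3, Opt4, Opt5, Opt6, Opt8, Opt9) are each worse than Opt7 on at least one objective.

Opt1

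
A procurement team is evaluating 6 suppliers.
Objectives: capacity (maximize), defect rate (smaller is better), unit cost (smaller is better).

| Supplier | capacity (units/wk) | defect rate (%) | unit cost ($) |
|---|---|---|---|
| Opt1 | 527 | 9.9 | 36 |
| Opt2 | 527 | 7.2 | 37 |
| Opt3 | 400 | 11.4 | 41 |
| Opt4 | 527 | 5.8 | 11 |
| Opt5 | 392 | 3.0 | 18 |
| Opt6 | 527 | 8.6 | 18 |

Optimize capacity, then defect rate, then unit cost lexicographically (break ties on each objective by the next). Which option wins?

Opt4

First maximize capacity: best is 527, kept {Opt1, Opt2, Opt4, Opt6}.
Then minimize defect rate: best is 5.8, kept {Opt4}.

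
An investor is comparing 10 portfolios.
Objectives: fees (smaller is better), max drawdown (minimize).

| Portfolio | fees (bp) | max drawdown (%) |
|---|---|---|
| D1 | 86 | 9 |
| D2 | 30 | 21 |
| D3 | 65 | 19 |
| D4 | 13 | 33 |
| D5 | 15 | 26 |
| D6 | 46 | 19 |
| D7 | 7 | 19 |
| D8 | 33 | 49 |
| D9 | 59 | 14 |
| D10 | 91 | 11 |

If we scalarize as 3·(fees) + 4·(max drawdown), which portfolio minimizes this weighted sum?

D7

D1: 3·86 + 4·9 = 294
D2: 3·30 + 4·21 = 174
D3: 3·65 + 4·19 = 271
D4: 3·13 + 4·33 = 171
D5: 3·15 + 4·26 = 149
D6: 3·46 + 4·19 = 214
D7: 3·7 + 4·19 = 97
D8: 3·33 + 4·49 = 295
D9: 3·59 + 4·14 = 233
D10: 3·91 + 4·11 = 317
Lowest: D7 at 97.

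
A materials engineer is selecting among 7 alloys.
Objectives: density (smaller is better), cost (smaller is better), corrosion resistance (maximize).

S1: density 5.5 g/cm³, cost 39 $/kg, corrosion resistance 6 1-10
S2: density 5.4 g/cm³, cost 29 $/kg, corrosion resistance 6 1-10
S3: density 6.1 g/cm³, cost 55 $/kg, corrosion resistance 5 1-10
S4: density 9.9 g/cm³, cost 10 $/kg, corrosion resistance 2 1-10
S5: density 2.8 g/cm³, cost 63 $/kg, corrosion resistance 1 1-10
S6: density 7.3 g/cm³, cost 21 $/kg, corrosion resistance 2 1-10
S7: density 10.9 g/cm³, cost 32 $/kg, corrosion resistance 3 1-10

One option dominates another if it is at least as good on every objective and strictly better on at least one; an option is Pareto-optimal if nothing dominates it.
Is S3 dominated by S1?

Yes

S1 vs S3: density 5.5≤6.1, cost 39≤55, corrosion resistance 6≥5 — S1 is at least as good on every objective with at least one strict improvement.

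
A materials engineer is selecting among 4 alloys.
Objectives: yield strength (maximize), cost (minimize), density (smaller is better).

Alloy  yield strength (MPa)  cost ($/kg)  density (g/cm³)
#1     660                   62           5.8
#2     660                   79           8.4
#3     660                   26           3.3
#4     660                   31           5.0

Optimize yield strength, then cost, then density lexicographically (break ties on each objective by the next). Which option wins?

#3

First maximize yield strength: best is 660, kept {#1, #2, #3, #4}.
Then minimize cost: best is 26, kept {#3}.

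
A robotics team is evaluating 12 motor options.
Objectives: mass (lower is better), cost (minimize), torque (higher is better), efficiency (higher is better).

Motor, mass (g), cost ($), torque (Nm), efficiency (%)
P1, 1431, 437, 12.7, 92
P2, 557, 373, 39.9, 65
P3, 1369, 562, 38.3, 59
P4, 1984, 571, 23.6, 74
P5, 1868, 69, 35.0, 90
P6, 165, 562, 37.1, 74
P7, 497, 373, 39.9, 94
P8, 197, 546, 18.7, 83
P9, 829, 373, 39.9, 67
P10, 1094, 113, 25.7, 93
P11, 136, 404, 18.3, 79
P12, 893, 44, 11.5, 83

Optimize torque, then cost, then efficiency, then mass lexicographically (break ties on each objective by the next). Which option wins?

P7

First maximize torque: best is 39.9, kept {P2, P7, P9}.
Then minimize cost: best is 373, kept {P2, P7, P9}.
Then maximize efficiency: best is 94, kept {P7}.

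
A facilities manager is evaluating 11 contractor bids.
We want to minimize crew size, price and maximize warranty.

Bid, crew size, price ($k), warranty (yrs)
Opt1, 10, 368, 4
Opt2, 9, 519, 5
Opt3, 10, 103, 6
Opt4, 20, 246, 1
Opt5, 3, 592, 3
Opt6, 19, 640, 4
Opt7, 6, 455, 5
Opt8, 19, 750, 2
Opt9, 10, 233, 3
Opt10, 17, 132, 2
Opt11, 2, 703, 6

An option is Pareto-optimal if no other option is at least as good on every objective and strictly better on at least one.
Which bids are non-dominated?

Opt1: dominated by Opt3 (crew size 10≤10, price 103≤368, warranty 6≥4).
Opt2: dominated by Opt7 (crew size 6≤9, price 455≤519, warranty 5≥5).
Opt3: not dominated (best price).
Opt4: dominated by Opt3 (crew size 10≤20, price 103≤246, warranty 6≥1).
Opt5: not dominated.
Opt6: dominated by Opt1 (crew size 10≤19, price 368≤640, warranty 4≥4).
Opt7: not dominated.
Opt8: dominated by Opt1 (crew size 10≤19, price 368≤750, warranty 4≥2).
Opt9: dominated by Opt3 (crew size 10≤10, price 103≤233, warranty 6≥3).
Opt10: dominated by Opt3 (crew size 10≤17, price 103≤132, warranty 6≥2).
Opt11: not dominated (best crew size).

Opt3, Opt5, Opt7, Opt11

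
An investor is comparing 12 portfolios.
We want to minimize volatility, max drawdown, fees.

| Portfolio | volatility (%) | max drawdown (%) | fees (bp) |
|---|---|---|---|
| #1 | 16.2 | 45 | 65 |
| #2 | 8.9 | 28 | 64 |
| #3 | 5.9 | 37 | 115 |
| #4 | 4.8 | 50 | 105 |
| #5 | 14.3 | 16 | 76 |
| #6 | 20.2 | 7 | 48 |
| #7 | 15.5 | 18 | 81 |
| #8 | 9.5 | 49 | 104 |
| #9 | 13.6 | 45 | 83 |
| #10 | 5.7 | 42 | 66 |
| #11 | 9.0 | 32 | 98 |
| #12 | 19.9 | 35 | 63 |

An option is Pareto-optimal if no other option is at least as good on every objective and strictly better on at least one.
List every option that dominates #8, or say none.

#2, #10, #11

#2: volatility 8.9≤9.5, max drawdown 28≤49, fees 64≤104 — dominates #8.
#10: volatility 5.7≤9.5, max drawdown 42≤49, fees 66≤104 — dominates #8.
#11: volatility 9.0≤9.5, max drawdown 32≤49, fees 98≤104 — dominates #8.
Others (#1, #3, #4, #5, #6, #7, #9, #12) are each worse than #8 on at least one objective.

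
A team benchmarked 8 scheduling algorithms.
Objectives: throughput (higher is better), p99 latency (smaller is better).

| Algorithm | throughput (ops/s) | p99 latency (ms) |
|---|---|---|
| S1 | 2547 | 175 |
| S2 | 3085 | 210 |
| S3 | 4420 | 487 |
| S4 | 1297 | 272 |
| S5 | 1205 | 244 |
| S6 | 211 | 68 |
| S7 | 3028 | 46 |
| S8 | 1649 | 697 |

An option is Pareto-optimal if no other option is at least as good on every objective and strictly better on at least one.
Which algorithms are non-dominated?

S1: dominated by S7 (throughput 3028≥2547, p99 latency 46≤175).
S2: not dominated.
S3: not dominated (best throughput).
S4: dominated by S1 (throughput 2547≥1297, p99 latency 175≤272).
S5: dominated by S1 (throughput 2547≥1205, p99 latency 175≤244).
S6: dominated by S7 (throughput 3028≥211, p99 latency 46≤68).
S7: not dominated (best p99 latency).
S8: dominated by S1 (throughput 2547≥1649, p99 latency 175≤697).

S2, S3, S7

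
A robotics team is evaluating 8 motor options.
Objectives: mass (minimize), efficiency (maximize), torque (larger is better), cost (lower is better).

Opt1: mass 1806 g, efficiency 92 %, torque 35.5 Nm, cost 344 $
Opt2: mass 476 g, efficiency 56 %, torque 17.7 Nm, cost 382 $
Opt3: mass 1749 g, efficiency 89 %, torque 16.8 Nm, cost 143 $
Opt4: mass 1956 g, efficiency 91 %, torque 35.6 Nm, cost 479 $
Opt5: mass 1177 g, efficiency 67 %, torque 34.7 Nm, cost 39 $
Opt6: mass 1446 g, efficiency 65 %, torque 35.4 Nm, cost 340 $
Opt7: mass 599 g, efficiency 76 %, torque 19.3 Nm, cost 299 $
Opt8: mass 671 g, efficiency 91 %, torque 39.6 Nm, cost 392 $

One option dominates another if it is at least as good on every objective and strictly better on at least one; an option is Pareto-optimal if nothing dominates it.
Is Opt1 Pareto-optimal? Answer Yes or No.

Yes

Opt2: worse on efficiency (56 vs 92).
Opt3: worse on efficiency (89 vs 92).
Opt4: worse on mass (1956 vs 1806).
Opt5: worse on efficiency (67 vs 92).
Opt6: worse on efficiency (65 vs 92).
Opt7: worse on efficiency (76 vs 92).
Opt8: worse on efficiency (91 vs 92).
No option is at least as good as Opt1 on every objective and strictly better on one.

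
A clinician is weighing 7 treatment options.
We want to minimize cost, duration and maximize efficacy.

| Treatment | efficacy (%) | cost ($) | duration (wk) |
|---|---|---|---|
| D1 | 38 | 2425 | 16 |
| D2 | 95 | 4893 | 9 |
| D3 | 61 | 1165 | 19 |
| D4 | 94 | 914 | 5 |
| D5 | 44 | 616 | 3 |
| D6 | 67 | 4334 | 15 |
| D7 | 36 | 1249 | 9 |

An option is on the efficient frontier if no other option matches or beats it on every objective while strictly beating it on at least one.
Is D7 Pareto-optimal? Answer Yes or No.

D4 vs D7: efficacy 94≥36, cost 914≤1249, duration 5≤9 — D4 is at least as good on every objective and strictly better on at least one, so D4 dominates D7.

No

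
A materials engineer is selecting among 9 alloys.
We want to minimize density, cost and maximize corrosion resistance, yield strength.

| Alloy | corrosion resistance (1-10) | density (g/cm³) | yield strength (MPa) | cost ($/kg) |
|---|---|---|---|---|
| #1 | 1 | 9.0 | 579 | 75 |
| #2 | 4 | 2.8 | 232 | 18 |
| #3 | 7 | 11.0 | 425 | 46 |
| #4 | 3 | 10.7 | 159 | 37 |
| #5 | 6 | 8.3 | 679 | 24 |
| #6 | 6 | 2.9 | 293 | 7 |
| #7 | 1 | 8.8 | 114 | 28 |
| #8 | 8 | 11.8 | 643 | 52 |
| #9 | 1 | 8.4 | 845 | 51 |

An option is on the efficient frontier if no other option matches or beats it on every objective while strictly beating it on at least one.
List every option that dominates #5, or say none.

none

#1: worse on corrosion resistance (1 vs 6).
#2: worse on corrosion resistance (4 vs 6).
#3: worse on density (11.0 vs 8.3).
#4: worse on corrosion resistance (3 vs 6).
#6: worse on yield strength (293 vs 679).
#7: worse on corrosion resistance (1 vs 6).
#8: worse on density (11.8 vs 8.3).
#9: worse on corrosion resistance (1 vs 6).
No option dominates #5.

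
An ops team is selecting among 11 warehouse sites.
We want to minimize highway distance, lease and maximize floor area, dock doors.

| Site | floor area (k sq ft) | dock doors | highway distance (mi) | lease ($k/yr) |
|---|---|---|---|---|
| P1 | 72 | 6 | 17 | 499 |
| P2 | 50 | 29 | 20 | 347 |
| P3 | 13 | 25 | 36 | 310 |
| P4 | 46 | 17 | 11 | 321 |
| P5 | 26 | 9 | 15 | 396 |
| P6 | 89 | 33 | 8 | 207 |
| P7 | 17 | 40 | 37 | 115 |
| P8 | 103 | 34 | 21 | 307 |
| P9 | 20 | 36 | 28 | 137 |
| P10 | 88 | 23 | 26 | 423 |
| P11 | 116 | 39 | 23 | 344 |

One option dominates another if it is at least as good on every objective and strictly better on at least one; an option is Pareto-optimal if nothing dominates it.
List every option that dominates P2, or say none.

P6: floor area 89≥50, dock doors 33≥29, highway distance 8≤20, lease 207≤347 — dominates P2.
Others (P1, P3, P4, P5, P7, P8, P9, P10, P11) are each worse than P2 on at least one objective.

P6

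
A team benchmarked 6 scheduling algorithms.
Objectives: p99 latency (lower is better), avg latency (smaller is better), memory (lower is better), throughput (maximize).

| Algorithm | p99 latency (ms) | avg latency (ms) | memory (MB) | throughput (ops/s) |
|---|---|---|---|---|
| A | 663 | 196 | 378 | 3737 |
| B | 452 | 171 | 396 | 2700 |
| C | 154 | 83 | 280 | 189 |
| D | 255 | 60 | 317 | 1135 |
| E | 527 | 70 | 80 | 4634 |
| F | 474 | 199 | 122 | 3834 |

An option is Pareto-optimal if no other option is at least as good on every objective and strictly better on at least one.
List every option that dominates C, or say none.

A: worse on p99 latency (663 vs 154).
B: worse on p99 latency (452 vs 154).
D: worse on p99 latency (255 vs 154).
E: worse on p99 latency (527 vs 154).
F: worse on p99 latency (474 vs 154).
No option dominates C.

none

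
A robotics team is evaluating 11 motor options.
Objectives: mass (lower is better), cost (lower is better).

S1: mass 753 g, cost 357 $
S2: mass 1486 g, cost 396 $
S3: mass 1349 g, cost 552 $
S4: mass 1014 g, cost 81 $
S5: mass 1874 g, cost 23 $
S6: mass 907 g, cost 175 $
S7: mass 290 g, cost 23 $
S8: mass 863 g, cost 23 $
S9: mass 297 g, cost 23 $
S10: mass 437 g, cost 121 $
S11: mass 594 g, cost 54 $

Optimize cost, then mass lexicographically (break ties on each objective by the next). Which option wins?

S7

First minimize cost: best is 23, kept {S5, S7, S8, S9}.
Then minimize mass: best is 290, kept {S7}.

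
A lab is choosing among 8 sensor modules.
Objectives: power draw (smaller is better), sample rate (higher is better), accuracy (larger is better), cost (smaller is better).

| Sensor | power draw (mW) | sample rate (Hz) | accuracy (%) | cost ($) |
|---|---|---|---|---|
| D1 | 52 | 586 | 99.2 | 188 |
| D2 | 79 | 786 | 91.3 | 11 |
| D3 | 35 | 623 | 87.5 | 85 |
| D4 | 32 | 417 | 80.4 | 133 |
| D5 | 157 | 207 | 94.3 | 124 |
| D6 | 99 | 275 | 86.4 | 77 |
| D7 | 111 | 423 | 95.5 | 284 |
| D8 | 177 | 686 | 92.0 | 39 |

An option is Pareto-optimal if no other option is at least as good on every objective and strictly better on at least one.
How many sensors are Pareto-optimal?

6

D1: not dominated (best accuracy).
D2: not dominated (best sample rate).
D3: not dominated.
D4: not dominated (best power draw).
D5: not dominated.
D6: dominated by D2 (power draw 79≤99, sample rate 786≥275, accuracy 91.3≥86.4, cost 11≤77).
D7: dominated by D1 (power draw 52≤111, sample rate 586≥423, accuracy 99.2≥95.5, cost 188≤284).
D8: not dominated.
Pareto-optimal: D1, D2, D3, D4, D5, D8 → 6.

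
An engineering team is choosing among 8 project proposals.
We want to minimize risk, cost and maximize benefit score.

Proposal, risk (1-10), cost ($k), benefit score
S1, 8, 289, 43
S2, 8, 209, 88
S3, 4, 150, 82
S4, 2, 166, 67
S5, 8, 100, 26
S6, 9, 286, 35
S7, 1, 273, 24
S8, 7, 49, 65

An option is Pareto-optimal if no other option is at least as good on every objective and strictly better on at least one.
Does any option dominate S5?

Yes

S8 vs S5: risk 7≤8, cost 49≤100, benefit score 65≥26 — S8 is at least as good on every objective and strictly better on at least one, so S8 dominates S5.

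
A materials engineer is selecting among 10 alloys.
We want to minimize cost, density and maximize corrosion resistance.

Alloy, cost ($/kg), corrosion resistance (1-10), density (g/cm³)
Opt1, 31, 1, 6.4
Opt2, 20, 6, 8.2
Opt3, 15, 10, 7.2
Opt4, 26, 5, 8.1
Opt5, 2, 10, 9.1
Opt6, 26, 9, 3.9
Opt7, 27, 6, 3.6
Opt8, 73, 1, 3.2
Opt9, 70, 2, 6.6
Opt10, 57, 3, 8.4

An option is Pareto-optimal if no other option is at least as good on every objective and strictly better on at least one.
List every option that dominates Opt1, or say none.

Opt6: cost 26≤31, corrosion resistance 9≥1, density 3.9≤6.4 — dominates Opt1.
Opt7: cost 27≤31, corrosion resistance 6≥1, density 3.6≤6.4 — dominates Opt1.
Others (Opt2, Opt3, Opt4, Opt5, Opt8, Opt9, Opt10) are each worse than Opt1 on at least one objective.

Opt6, Opt7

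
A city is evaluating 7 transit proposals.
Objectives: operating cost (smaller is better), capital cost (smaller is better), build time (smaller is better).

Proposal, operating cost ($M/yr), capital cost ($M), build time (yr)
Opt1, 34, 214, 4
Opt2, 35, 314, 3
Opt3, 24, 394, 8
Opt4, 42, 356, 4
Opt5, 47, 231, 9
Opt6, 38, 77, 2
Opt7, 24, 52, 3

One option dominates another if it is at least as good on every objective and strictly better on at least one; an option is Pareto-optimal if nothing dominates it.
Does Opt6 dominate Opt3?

Opt6 vs Opt3: Opt6 is worse on operating cost (38 vs 24), so it does not dominate Opt3.

No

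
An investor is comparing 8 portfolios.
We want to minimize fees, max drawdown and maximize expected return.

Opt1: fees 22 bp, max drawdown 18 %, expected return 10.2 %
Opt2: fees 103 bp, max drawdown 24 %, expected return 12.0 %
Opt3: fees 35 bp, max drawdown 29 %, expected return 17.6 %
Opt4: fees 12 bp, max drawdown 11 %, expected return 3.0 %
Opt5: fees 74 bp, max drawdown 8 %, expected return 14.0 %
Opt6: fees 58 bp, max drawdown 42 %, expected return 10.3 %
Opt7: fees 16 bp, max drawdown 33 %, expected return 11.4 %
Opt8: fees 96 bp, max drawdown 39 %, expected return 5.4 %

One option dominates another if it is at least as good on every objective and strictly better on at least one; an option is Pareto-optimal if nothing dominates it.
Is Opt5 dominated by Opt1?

Opt1 vs Opt5: Opt1 is worse on max drawdown (18 vs 8), so it does not dominate Opt5.

No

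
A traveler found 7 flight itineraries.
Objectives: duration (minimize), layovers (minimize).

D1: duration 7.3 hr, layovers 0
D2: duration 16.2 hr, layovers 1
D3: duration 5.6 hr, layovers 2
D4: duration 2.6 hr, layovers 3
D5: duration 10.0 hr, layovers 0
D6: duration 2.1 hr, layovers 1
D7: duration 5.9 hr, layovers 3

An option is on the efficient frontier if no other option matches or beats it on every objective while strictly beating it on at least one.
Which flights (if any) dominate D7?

D3, D4, D6

D3: duration 5.6≤5.9, layovers 2≤3 — dominates D7.
D4: duration 2.6≤5.9, layovers 3≤3 — dominates D7.
D6: duration 2.1≤5.9, layovers 1≤3 — dominates D7.
Others (D1, D2, D5) are each worse than D7 on at least one objective.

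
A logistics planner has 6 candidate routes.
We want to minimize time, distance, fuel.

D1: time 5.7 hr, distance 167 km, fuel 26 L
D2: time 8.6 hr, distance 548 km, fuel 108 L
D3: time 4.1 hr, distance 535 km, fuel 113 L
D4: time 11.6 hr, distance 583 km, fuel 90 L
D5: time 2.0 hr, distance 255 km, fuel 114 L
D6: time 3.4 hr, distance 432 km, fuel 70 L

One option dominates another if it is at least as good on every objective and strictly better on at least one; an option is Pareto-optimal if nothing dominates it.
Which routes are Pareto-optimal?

D1: not dominated (best distance).
D2: dominated by D1 (time 5.7≤8.6, distance 167≤548, fuel 26≤108).
D3: dominated by D6 (time 3.4≤4.1, distance 432≤535, fuel 70≤113).
D4: dominated by D1 (time 5.7≤11.6, distance 167≤583, fuel 26≤90).
D5: not dominated (best time).
D6: not dominated.

D1, D5, D6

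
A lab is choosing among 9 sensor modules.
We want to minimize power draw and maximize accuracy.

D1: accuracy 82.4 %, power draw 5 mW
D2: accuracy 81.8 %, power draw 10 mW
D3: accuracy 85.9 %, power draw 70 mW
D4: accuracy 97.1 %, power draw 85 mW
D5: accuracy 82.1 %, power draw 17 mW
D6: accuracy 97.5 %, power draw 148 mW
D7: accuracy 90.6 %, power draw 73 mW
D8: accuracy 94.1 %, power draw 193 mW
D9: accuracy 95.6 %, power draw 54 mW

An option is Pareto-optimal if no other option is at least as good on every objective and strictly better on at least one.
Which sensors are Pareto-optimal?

D1, D4, D6, D9

D1: not dominated (best power draw).
D2: dominated by D1 (accuracy 82.4≥81.8, power draw 5≤10).
D3: dominated by D9 (accuracy 95.6≥85.9, power draw 54≤70).
D4: not dominated.
D5: dominated by D1 (accuracy 82.4≥82.1, power draw 5≤17).
D6: not dominated (best accuracy).
D7: dominated by D9 (accuracy 95.6≥90.6, power draw 54≤73).
D8: dominated by D4 (accuracy 97.1≥94.1, power draw 85≤193).
D9: not dominated.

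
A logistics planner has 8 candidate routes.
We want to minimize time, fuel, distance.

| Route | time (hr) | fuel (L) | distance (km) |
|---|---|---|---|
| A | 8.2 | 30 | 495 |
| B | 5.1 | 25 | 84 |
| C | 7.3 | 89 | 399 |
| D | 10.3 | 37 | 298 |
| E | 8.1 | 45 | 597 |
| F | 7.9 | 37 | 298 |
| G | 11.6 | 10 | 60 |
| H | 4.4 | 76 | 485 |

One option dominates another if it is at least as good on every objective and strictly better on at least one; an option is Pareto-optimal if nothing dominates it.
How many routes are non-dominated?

3

A: dominated by B (time 5.1≤8.2, fuel 25≤30, distance 84≤495).
B: not dominated.
C: dominated by B (time 5.1≤7.3, fuel 25≤89, distance 84≤399).
D: dominated by B (time 5.1≤10.3, fuel 25≤37, distance 84≤298).
E: dominated by B (time 5.1≤8.1, fuel 25≤45, distance 84≤597).
F: dominated by B (time 5.1≤7.9, fuel 25≤37, distance 84≤298).
G: not dominated (best fuel).
H: not dominated (best time).
Pareto-optimal: B, G, H → 3.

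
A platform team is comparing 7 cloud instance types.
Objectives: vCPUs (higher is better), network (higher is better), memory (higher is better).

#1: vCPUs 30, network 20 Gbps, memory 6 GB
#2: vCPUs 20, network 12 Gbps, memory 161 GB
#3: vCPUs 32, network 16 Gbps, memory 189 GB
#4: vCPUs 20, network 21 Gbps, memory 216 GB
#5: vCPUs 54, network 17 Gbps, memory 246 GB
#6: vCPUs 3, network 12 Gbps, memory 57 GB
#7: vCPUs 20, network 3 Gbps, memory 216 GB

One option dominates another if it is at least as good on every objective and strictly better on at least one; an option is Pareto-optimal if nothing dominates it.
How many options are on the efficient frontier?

#1: not dominated.
#2: dominated by #3 (vCPUs 32≥20, network 16≥12, memory 189≥161).
#3: dominated by #5 (vCPUs 54≥32, network 17≥16, memory 246≥189).
#4: not dominated (best network).
#5: not dominated (best vCPUs).
#6: dominated by #2 (vCPUs 20≥3, network 12≥12, memory 161≥57).
#7: dominated by #4 (vCPUs 20≥20, network 21≥3, memory 216≥216).
Pareto-optimal: #1, #4, #5 → 3.

3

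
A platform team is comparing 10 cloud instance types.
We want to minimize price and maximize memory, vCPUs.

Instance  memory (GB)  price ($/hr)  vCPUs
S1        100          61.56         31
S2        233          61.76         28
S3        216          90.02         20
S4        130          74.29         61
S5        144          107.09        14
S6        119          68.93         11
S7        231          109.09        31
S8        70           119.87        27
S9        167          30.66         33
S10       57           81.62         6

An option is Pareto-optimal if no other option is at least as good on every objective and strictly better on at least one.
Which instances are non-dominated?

S1: dominated by S9 (memory 167≥100, price 30.66≤61.56, vCPUs 33≥31).
S2: not dominated (best memory).
S3: dominated by S2 (memory 233≥216, price 61.76≤90.02, vCPUs 28≥20).
S4: not dominated (best vCPUs).
S5: dominated by S2 (memory 233≥144, price 61.76≤107.09, vCPUs 28≥14).
S6: dominated by S2 (memory 233≥119, price 61.76≤68.93, vCPUs 28≥11).
S7: not dominated.
S8: dominated by S1 (memory 100≥70, price 61.56≤119.87, vCPUs 31≥27).
S9: not dominated (best price).
S10: dominated by S1 (memory 100≥57, price 61.56≤81.62, vCPUs 31≥6).

S2, S4, S7, S9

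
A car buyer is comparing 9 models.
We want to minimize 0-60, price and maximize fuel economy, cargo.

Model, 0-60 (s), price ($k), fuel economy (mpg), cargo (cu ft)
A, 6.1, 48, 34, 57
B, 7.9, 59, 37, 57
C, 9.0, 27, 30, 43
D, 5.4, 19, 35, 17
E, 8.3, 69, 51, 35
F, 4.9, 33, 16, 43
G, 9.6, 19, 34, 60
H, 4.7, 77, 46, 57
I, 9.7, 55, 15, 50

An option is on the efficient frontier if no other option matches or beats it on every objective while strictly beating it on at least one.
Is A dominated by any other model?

No

B: worse on 0-60 (7.9 vs 6.1).
C: worse on 0-60 (9.0 vs 6.1).
D: worse on cargo (17 vs 57).
E: worse on 0-60 (8.3 vs 6.1).
F: worse on fuel economy (16 vs 34).
G: worse on 0-60 (9.6 vs 6.1).
H: worse on price (77 vs 48).
I: worse on 0-60 (9.7 vs 6.1).
No option is at least as good as A on every objective and strictly better on one.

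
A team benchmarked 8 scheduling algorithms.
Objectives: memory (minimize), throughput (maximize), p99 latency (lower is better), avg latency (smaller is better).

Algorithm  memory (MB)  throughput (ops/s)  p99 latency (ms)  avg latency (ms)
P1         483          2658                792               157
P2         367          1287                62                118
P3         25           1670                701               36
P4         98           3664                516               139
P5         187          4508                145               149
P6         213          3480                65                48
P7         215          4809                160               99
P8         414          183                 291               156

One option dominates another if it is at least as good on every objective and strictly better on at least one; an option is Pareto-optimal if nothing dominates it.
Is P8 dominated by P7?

P7 vs P8: memory 215≤414, throughput 4809≥183, p99 latency 160≤291, avg latency 99≤156 — P7 is at least as good on every objective with at least one strict improvement.

Yes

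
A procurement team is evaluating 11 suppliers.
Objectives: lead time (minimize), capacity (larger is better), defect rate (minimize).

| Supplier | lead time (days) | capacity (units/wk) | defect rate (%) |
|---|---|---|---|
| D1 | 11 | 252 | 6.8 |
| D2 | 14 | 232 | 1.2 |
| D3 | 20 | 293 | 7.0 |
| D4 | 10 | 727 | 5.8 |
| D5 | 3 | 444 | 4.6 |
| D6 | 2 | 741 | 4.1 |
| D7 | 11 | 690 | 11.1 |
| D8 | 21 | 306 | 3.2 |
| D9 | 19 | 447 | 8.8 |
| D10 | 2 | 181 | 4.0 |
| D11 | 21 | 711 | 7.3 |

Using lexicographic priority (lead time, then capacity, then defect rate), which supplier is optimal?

First minimize lead time: best is 2, kept {D6, D10}.
Then maximize capacity: best is 741, kept {D6}.

D6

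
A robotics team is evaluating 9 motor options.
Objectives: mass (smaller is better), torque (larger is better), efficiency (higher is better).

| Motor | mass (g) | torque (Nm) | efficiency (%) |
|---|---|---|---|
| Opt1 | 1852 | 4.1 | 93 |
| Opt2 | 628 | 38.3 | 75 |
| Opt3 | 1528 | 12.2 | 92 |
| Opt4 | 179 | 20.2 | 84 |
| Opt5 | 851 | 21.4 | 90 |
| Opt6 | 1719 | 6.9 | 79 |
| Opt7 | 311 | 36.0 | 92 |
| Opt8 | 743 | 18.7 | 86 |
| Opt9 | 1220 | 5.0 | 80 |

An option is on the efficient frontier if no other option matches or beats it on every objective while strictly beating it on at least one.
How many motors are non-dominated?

Opt1: not dominated (best efficiency).
Opt2: not dominated (best torque).
Opt3: dominated by Opt7 (mass 311≤1528, torque 36.0≥12.2, efficiency 92≥92).
Opt4: not dominated (best mass).
Opt5: dominated by Opt7 (mass 311≤851, torque 36.0≥21.4, efficiency 92≥90).
Opt6: dominated by Opt3 (mass 1528≤1719, torque 12.2≥6.9, efficiency 92≥79).
Opt7: not dominated.
Opt8: dominated by Opt7 (mass 311≤743, torque 36.0≥18.7, efficiency 92≥86).
Opt9: dominated by Opt4 (mass 179≤1220, torque 20.2≥5.0, efficiency 84≥80).
Pareto-optimal: Opt1, Opt2, Opt4, Opt7 → 4.

4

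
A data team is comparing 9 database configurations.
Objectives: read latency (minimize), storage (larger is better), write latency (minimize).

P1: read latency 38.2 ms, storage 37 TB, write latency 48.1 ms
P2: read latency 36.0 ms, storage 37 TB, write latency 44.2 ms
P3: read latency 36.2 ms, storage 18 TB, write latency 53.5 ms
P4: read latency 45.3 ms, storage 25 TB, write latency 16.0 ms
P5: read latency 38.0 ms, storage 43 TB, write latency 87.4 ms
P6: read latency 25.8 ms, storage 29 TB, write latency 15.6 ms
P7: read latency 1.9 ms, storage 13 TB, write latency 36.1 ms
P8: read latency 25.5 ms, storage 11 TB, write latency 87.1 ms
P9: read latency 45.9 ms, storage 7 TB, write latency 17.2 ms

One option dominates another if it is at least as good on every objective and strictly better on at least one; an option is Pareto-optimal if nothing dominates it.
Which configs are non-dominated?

P2, P5, P6, P7

P1: dominated by P2 (read latency 36.0≤38.2, storage 37≥37, write latency 44.2≤48.1).
P2: not dominated.
P3: dominated by P2 (read latency 36.0≤36.2, storage 37≥18, write latency 44.2≤53.5).
P4: dominated by P6 (read latency 25.8≤45.3, storage 29≥25, write latency 15.6≤16.0).
P5: not dominated (best storage).
P6: not dominated (best write latency).
P7: not dominated (best read latency).
P8: dominated by P7 (read latency 1.9≤25.5, storage 13≥11, write latency 36.1≤87.1).
P9: dominated by P4 (read latency 45.3≤45.9, storage 25≥7, write latency 16.0≤17.2).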